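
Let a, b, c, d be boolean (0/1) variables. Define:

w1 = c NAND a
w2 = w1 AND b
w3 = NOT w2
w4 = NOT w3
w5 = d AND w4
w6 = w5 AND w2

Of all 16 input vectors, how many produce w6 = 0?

13

w6 = w5 AND w2 must be 0, so at least one of w5, w2 is 0.
Enumerating the 16 input combinations, 13 give w6 = 0 and 3 give w6 = 1.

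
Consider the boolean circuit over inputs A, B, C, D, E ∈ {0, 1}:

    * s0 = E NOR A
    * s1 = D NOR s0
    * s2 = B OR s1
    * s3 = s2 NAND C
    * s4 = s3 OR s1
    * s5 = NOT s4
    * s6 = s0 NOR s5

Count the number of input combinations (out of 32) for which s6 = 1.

21

s6 = s0 NOR s5 must be 1, so both s0 = 0 and s5 = 0.
s0 = E NOR A must be 0, so at least one of E, A is 1.
Enumerating the 32 input combinations, 21 give s6 = 1 and 11 give s6 = 0.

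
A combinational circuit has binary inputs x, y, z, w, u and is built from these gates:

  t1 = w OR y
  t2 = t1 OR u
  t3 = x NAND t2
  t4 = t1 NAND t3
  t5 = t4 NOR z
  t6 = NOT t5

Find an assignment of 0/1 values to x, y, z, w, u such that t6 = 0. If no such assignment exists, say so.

x=0 y=1 z=0 w=1 u=1

Check with x=0 y=1 z=0 w=1 u=1:
t1 = w OR y = 1 OR 1 = 1
t2 = t1 OR u = 1 OR 1 = 1
t3 = x NAND t2 = 0 NAND 1 = 1
t4 = t1 NAND t3 = 1 NAND 1 = 0
t5 = t4 NOR z = 0 NOR 0 = 1
t6 = NOT t5 = NOT 1 = 0
So t6 = 0 as required.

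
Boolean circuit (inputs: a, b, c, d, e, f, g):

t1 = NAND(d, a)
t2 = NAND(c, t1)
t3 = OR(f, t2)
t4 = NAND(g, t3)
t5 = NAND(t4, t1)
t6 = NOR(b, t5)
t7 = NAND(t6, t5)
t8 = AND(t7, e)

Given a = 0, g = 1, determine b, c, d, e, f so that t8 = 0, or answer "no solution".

b=1 c=0 d=1 e=0 f=1

Check with a = 0, g = 1 and b=1, c=0, d=1, e=0, f=1:
t1 = NAND(d, a) = NAND(1, 0) = 1
t2 = NAND(c, t1) = NAND(0, 1) = 1
t3 = OR(f, t2) = OR(1, 1) = 1
t4 = NAND(g, t3) = NAND(1, 1) = 0
t5 = NAND(t4, t1) = NAND(0, 1) = 1
t6 = NOR(b, t5) = NOR(1, 1) = 0
t7 = NAND(t6, t5) = NAND(0, 1) = 1
t8 = AND(t7, e) = AND(1, 0) = 0
So t8 = 0.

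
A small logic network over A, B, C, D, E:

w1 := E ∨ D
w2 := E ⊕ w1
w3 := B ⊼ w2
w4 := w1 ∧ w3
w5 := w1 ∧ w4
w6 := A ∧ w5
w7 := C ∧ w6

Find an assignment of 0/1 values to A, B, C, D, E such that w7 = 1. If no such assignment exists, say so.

Check with A=1, B=0, C=1, D=1, E=0:
w1 = E ∨ D = 0 ∨ 1 = 1
w2 = E ⊕ w1 = 0 ⊕ 1 = 1
w3 = B ⊼ w2 = 0 ⊼ 1 = 1
w4 = w1 ∧ w3 = 1 ∧ 1 = 1
w5 = w1 ∧ w4 = 1 ∧ 1 = 1
w6 = A ∧ w5 = 1 ∧ 1 = 1
w7 = C ∧ w6 = 1 ∧ 1 = 1
So w7 = 1 as required.

A=1, B=0, C=1, D=1, E=0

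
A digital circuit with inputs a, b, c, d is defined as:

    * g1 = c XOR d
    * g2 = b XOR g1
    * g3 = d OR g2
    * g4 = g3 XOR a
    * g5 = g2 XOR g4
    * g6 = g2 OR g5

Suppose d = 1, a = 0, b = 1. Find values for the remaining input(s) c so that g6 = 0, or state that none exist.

no solution exists

With d = 1, a = 0, b = 1 fixed, none of the 2 settings of c give g6 = 0.
For example, with c=0:
g1 = c XOR d = 0 XOR 1 = 1
g2 = b XOR g1 = 1 XOR 1 = 0
g3 = d OR g2 = 1 OR 0 = 1
g4 = g3 XOR a = 1 XOR 0 = 1
g5 = g2 XOR g4 = 0 XOR 1 = 1
g6 = g2 OR g5 = 0 OR 1 = 1
giving g6 = 1 ≠ 0.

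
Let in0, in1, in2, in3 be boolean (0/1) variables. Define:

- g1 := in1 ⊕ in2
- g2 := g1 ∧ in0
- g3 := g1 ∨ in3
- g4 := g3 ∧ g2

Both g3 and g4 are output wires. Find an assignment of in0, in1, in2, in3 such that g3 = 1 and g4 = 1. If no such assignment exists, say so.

in0=1 in1=0 in2=1 in3=0

Check with in0=1 in1=0 in2=1 in3=0:
g1 = in1 ⊕ in2 = 0 ⊕ 1 = 1
g2 = g1 ∧ in0 = 1 ∧ 1 = 1
g3 = g1 ∨ in3 = 1 ∨ 0 = 1
g4 = g3 ∧ g2 = 1 ∧ 1 = 1
So g3 = 1 and g4 = 1.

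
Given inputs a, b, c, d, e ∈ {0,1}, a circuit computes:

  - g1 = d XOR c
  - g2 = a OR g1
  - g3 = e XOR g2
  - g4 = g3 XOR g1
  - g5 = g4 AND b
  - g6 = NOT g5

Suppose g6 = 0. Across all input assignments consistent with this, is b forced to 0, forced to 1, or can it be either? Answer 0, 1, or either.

1

g6 = NOT g5 must be 0, so g5 = 1.
g5 = g4 AND b must be 1, so both g4 = 1 and b = 1.
g4 = g3 XOR g1 must be 1, so g3 and g1 differ.
Every assignment with g6 = 0 has b = 1; there are 8 such assignment(s).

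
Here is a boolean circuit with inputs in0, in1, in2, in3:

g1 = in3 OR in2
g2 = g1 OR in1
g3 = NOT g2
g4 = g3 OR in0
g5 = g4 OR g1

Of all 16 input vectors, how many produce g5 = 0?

1

g5 = g4 OR g1 must be 0, so both g4 = 0 and g1 = 0.
g4 = g3 OR in0 must be 0, so both g3 = 0 and in0 = 0.
g1 = in3 OR in2 must be 0, so both in3 = 0 and in2 = 0.
Satisfying assignments:
  in0=0, in1=1, in2=0, in3=0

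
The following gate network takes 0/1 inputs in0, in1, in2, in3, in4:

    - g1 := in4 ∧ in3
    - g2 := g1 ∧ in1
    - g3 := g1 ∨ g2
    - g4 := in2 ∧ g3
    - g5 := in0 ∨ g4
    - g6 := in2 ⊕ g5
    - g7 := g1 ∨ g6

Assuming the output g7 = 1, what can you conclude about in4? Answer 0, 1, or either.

Both values of in4 occur among assignments with g7 = 1:
  in4=0: in0=0, in1=0, in2=1, in3=0, in4=0
  in4=1: in0=0, in1=0, in2=0, in3=1, in4=1

either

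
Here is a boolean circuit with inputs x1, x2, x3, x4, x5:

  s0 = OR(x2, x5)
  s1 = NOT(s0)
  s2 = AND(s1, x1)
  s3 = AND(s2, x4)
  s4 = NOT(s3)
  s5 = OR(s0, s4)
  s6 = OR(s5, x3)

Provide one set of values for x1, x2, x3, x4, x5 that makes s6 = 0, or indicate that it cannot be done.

x1=1 x2=0 x3=0 x4=1 x5=0

Check with x1=1 x2=0 x3=0 x4=1 x5=0:
s0 = OR(x2, x5) = OR(0, 0) = 0
s1 = NOT(s0) = NOT 0 = 1
s2 = AND(s1, x1) = AND(1, 1) = 1
s3 = AND(s2, x4) = AND(1, 1) = 1
s4 = NOT(s3) = NOT 1 = 0
s5 = OR(s0, s4) = OR(0, 0) = 0
s6 = OR(s5, x3) = OR(0, 0) = 0
So s6 = 0 as required.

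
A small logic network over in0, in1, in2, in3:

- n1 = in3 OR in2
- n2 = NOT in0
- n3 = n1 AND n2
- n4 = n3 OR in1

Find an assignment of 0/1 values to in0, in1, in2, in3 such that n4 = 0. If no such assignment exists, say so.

in0=1 in1=0 in2=0 in3=1

n4 = n3 OR in1 must be 0, so both n3 = 0 and in1 = 0.
n3 = n1 AND n2 must be 0, so at least one of n1, n2 is 0.
Check with in0=1 in1=0 in2=0 in3=1:
n1 = in3 OR in2 = 1 OR 0 = 1
n2 = NOT in0 = NOT 1 = 0
n3 = n1 AND n2 = 1 AND 0 = 0
n4 = n3 OR in1 = 0 OR 0 = 0
So n4 = 0 as required.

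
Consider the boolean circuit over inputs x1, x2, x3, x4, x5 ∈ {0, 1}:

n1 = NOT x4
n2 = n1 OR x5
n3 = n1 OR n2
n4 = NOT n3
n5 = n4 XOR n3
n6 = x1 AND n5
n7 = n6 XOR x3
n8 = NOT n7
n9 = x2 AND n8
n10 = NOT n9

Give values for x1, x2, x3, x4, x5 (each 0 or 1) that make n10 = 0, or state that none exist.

n10 = NOT n9 must be 0, so n9 = 1.
n9 = x2 AND n8 must be 1, so both x2 = 1 and n8 = 1.
Check with x1=1 x2=1 x3=1 x4=0 x5=0:
n1 = NOT x4 = NOT 0 = 1
n2 = n1 OR x5 = 1 OR 0 = 1
n3 = n1 OR n2 = 1 OR 1 = 1
n4 = NOT n3 = NOT 1 = 0
n5 = n4 XOR n3 = 0 XOR 1 = 1
n6 = x1 AND n5 = 1 AND 1 = 1
n7 = n6 XOR x3 = 1 XOR 1 = 0
n8 = NOT n7 = NOT 0 = 1
n9 = x2 AND n8 = 1 AND 1 = 1
n10 = NOT n9 = NOT 1 = 0
So n10 = 0 as required.

x1=1 x2=1 x3=1 x4=0 x5=0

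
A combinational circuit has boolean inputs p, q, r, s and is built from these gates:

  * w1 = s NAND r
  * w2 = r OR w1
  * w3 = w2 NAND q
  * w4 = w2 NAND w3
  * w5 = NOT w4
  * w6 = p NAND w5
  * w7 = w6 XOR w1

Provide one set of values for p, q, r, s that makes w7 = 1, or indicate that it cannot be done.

p=1, q=0, r=0, s=1

w7 = w6 XOR w1 must be 1, so w6 and w1 differ.
Check with p=1, q=0, r=0, s=1:
w1 = s NAND r = 1 NAND 0 = 1
w2 = r OR w1 = 0 OR 1 = 1
w3 = w2 NAND q = 1 NAND 0 = 1
w4 = w2 NAND w3 = 1 NAND 1 = 0
w5 = NOT w4 = NOT 0 = 1
w6 = p NAND w5 = 1 NAND 1 = 0
w7 = w6 XOR w1 = 0 XOR 1 = 1
So w7 = 1 as required.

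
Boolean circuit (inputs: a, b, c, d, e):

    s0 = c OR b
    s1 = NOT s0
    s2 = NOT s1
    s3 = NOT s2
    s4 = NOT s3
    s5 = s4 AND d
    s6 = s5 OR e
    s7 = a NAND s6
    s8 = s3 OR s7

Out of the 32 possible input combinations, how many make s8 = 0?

9

s8 = s3 OR s7 must be 0, so both s3 = 0 and s7 = 0.
Enumerating the 32 input combinations, 9 give s8 = 0 and 23 give s8 = 1.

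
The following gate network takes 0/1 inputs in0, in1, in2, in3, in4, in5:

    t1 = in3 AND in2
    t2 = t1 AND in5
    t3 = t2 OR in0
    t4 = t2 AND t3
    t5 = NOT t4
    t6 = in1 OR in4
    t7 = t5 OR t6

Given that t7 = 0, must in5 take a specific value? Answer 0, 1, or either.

t7 = t5 OR t6 must be 0, so both t5 = 0 and t6 = 0.
Every assignment with t7 = 0 has in5 = 1; there are 2 such assignment(s).
  in0=0, in1=0, in2=1, in3=1, in4=0, in5=1
  in0=1, in1=0, in2=1, in3=1, in4=0, in5=1

1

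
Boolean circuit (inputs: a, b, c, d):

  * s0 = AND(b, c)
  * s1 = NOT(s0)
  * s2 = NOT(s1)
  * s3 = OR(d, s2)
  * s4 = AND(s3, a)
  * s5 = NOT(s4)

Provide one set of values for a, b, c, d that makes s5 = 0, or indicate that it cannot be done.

Check with a=1, b=0, c=1, d=1:
s0 = AND(b, c) = AND(0, 1) = 0
s1 = NOT(s0) = NOT 0 = 1
s2 = NOT(s1) = NOT 1 = 0
s3 = OR(d, s2) = OR(1, 0) = 1
s4 = AND(s3, a) = AND(1, 1) = 1
s5 = NOT(s4) = NOT 1 = 0
So s5 = 0 as required.

a=1, b=0, c=1, d=1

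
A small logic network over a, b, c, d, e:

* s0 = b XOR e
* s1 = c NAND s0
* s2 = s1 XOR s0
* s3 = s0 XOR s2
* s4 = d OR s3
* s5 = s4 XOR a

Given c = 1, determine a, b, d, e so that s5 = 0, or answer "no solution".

Check with c = 1 and a=1, b=1, d=1, e=1:
s0 = b XOR e = 1 XOR 1 = 0
s1 = c NAND s0 = 1 NAND 0 = 1
s2 = s1 XOR s0 = 1 XOR 0 = 1
s3 = s0 XOR s2 = 0 XOR 1 = 1
s4 = d OR s3 = 1 OR 1 = 1
s5 = s4 XOR a = 1 XOR 1 = 0
So s5 = 0.

a=1 b=1 d=1 e=1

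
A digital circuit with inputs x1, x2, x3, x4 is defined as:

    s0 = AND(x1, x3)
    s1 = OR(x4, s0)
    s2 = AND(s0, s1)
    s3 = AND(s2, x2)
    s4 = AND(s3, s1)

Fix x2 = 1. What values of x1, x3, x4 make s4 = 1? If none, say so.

s4 = AND(s3, s1) must be 1, so both s3 = 1 and s1 = 1.
s3 = AND(s2, x2) must be 1, so both s2 = 1 and x2 = 1.
Check with x2 = 1 and x1=1, x3=1, x4=0:
s0 = AND(x1, x3) = AND(1, 1) = 1
s1 = OR(x4, s0) = OR(0, 1) = 1
s2 = AND(s0, s1) = AND(1, 1) = 1
s3 = AND(s2, x2) = AND(1, 1) = 1
s4 = AND(s3, s1) = AND(1, 1) = 1
So s4 = 1.

x1=1, x3=1, x4=0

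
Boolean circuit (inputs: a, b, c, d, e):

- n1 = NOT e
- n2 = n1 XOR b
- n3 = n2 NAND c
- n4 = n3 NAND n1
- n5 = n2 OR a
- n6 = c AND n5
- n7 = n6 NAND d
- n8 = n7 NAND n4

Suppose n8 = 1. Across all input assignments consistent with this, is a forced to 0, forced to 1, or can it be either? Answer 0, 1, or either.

either

Both values of a occur among assignments with n8 = 1:
  a=0: a=0, b=0, c=0, d=0, e=0
  a=1: a=1, b=0, c=0, d=0, e=0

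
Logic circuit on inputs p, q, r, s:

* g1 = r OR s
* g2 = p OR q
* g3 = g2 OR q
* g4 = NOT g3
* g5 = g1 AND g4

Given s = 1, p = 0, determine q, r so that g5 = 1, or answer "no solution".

Check with s = 1, p = 0 and q=0, r=1:
g1 = r OR s = 1 OR 1 = 1
g2 = p OR q = 0 OR 0 = 0
g3 = g2 OR q = 0 OR 0 = 0
g4 = NOT g3 = NOT 0 = 1
g5 = g1 AND g4 = 1 AND 1 = 1
So g5 = 1.

q=0, r=1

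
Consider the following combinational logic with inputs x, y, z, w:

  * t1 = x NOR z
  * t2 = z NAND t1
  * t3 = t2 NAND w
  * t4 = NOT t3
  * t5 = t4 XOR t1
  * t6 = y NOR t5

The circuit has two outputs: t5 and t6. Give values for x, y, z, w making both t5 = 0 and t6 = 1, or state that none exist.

x=0, y=0, z=1, w=0

Check with x=0, y=0, z=1, w=0:
t1 = x NOR z = 0 NOR 1 = 0
t2 = z NAND t1 = 1 NAND 0 = 1
t3 = t2 NAND w = 1 NAND 0 = 1
t4 = NOT t3 = NOT 1 = 0
t5 = t4 XOR t1 = 0 XOR 0 = 0
t6 = y NOR t5 = 0 NOR 0 = 1
So t5 = 0 and t6 = 1.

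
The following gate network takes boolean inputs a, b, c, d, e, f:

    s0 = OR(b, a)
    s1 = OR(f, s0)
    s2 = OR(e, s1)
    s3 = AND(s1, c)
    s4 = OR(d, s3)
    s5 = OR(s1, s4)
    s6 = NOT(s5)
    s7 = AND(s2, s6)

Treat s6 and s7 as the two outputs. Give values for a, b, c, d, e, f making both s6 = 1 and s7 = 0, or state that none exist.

Check with a=0 b=0 c=1 d=0 e=0 f=0:
s0 = OR(b, a) = OR(0, 0) = 0
s1 = OR(f, s0) = OR(0, 0) = 0
s2 = OR(e, s1) = OR(0, 0) = 0
s3 = AND(s1, c) = AND(0, 1) = 0
s4 = OR(d, s3) = OR(0, 0) = 0
s5 = OR(s1, s4) = OR(0, 0) = 0
s6 = NOT(s5) = NOT 0 = 1
s7 = AND(s2, s6) = AND(0, 1) = 0
So s6 = 1 and s7 = 0.

a=0 b=0 c=1 d=0 e=0 f=0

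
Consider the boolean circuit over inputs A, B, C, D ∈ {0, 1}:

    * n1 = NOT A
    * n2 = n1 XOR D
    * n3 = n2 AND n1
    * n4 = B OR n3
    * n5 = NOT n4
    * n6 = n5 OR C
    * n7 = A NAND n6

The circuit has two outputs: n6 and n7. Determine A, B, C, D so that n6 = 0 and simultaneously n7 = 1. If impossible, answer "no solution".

A=0 B=0 C=0 D=0

Check with A=0 B=0 C=0 D=0:
n1 = NOT A = NOT 0 = 1
n2 = n1 XOR D = 1 XOR 0 = 1
n3 = n2 AND n1 = 1 AND 1 = 1
n4 = B OR n3 = 0 OR 1 = 1
n5 = NOT n4 = NOT 1 = 0
n6 = n5 OR C = 0 OR 0 = 0
n7 = A NAND n6 = 0 NAND 0 = 1
So n6 = 0 and n7 = 1.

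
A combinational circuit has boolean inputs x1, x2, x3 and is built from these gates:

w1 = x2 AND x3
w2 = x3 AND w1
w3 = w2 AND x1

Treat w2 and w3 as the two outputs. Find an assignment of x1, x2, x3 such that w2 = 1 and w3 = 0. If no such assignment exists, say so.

Check with x1=0 x2=1 x3=1:
w1 = x2 AND x3 = 1 AND 1 = 1
w2 = x3 AND w1 = 1 AND 1 = 1
w3 = w2 AND x1 = 1 AND 0 = 0
So w2 = 1 and w3 = 0.

x1=0 x2=1 x3=1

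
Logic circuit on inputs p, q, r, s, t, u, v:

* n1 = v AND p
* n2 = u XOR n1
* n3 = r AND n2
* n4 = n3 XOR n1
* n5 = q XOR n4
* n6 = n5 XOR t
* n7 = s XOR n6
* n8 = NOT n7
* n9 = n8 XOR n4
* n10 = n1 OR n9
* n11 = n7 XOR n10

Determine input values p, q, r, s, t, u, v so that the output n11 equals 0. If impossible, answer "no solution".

Check with p=1, q=0, r=0, s=0, t=0, u=1, v=1:
n1 = v AND p = 1 AND 1 = 1
n2 = u XOR n1 = 1 XOR 1 = 0
n3 = r AND n2 = 0 AND 0 = 0
n4 = n3 XOR n1 = 0 XOR 1 = 1
n5 = q XOR n4 = 0 XOR 1 = 1
n6 = n5 XOR t = 1 XOR 0 = 1
n7 = s XOR n6 = 0 XOR 1 = 1
n8 = NOT n7 = NOT 1 = 0
n9 = n8 XOR n4 = 0 XOR 1 = 1
n10 = n1 OR n9 = 1 OR 1 = 1
n11 = n7 XOR n10 = 1 XOR 1 = 0
So n11 = 0 as required.

p=1, q=0, r=0, s=0, t=0, u=1, v=1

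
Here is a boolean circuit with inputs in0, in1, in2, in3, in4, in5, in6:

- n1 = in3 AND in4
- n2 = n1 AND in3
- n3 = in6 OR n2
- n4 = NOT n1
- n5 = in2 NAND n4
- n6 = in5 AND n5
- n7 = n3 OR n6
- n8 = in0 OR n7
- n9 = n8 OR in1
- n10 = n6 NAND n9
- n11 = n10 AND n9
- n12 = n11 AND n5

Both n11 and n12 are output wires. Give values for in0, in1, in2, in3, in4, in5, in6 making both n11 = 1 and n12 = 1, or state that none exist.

Check with in0=1 in1=1 in2=0 in3=0 in4=0 in5=0 in6=1:
n1 = in3 AND in4 = 0 AND 0 = 0
n2 = n1 AND in3 = 0 AND 0 = 0
n3 = in6 OR n2 = 1 OR 0 = 1
n4 = NOT n1 = NOT 0 = 1
n5 = in2 NAND n4 = 0 NAND 1 = 1
n6 = in5 AND n5 = 0 AND 1 = 0
n7 = n3 OR n6 = 1 OR 0 = 1
n8 = in0 OR n7 = 1 OR 1 = 1
n9 = n8 OR in1 = 1 OR 1 = 1
n10 = n6 NAND n9 = 0 NAND 1 = 1
n11 = n10 AND n9 = 1 AND 1 = 1
n12 = n11 AND n5 = 1 AND 1 = 1
So n11 = 1 and n12 = 1.

in0=1 in1=1 in2=0 in3=0 in4=0 in5=0 in6=1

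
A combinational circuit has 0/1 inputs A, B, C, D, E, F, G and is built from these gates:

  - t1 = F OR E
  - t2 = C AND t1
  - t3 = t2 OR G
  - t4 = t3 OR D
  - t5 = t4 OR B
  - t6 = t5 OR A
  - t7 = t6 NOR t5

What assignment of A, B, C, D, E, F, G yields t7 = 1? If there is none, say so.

Check with A=0, B=0, C=0, D=0, E=1, F=1, G=0:
t1 = F OR E = 1 OR 1 = 1
t2 = C AND t1 = 0 AND 1 = 0
t3 = t2 OR G = 0 OR 0 = 0
t4 = t3 OR D = 0 OR 0 = 0
t5 = t4 OR B = 0 OR 0 = 0
t6 = t5 OR A = 0 OR 0 = 0
t7 = t6 NOR t5 = 0 NOR 0 = 1
So t7 = 1 as required.

A=0, B=0, C=0, D=0, E=1, F=1, G=0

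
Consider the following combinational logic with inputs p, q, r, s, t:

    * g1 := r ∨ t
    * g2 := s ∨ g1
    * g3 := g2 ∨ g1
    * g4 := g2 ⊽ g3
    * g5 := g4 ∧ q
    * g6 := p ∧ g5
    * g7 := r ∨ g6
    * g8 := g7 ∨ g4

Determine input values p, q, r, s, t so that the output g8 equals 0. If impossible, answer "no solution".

Check with p=0 q=1 r=0 s=0 t=1:
g1 = r ∨ t = 0 ∨ 1 = 1
g2 = s ∨ g1 = 0 ∨ 1 = 1
g3 = g2 ∨ g1 = 1 ∨ 1 = 1
g4 = g2 ⊽ g3 = 1 ⊽ 1 = 0
g5 = g4 ∧ q = 0 ∧ 1 = 0
g6 = p ∧ g5 = 0 ∧ 0 = 0
g7 = r ∨ g6 = 0 ∨ 0 = 0
g8 = g7 ∨ g4 = 0 ∨ 0 = 0
So g8 = 0 as required.

p=0 q=1 r=0 s=0 t=1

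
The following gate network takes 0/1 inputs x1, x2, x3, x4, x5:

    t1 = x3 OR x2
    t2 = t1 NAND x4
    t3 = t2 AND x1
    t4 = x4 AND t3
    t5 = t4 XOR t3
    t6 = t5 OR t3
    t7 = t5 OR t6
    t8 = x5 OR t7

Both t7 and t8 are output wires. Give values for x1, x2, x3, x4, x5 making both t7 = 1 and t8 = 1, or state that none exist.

x1=1, x2=0, x3=0, x4=1, x5=0

Check with x1=1, x2=0, x3=0, x4=1, x5=0:
t1 = x3 OR x2 = 0 OR 0 = 0
t2 = t1 NAND x4 = 0 NAND 1 = 1
t3 = t2 AND x1 = 1 AND 1 = 1
t4 = x4 AND t3 = 1 AND 1 = 1
t5 = t4 XOR t3 = 1 XOR 1 = 0
t6 = t5 OR t3 = 0 OR 1 = 1
t7 = t5 OR t6 = 0 OR 1 = 1
t8 = x5 OR t7 = 0 OR 1 = 1
So t7 = 1 and t8 = 1.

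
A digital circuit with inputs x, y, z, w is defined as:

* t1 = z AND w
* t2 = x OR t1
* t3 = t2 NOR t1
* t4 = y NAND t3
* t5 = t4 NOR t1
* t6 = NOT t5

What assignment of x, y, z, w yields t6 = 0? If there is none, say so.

t6 = NOT t5 must be 0, so t5 = 1.
Check with x=0, y=1, z=0, w=1:
t1 = z AND w = 0 AND 1 = 0
t2 = x OR t1 = 0 OR 0 = 0
t3 = t2 NOR t1 = 0 NOR 0 = 1
t4 = y NAND t3 = 1 NAND 1 = 0
t5 = t4 NOR t1 = 0 NOR 0 = 1
t6 = NOT t5 = NOT 1 = 0
So t6 = 0 as required.

x=0, y=1, z=0, w=1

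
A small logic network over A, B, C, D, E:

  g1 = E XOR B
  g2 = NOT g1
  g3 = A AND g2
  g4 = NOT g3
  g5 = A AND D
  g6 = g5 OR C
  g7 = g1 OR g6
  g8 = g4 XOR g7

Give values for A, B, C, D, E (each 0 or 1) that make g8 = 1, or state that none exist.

g8 = g4 XOR g7 must be 1, so g4 and g7 differ.
Check with A=0, B=1, C=0, D=0, E=1:
g1 = E XOR B = 1 XOR 1 = 0
g2 = NOT g1 = NOT 0 = 1
g3 = A AND g2 = 0 AND 1 = 0
g4 = NOT g3 = NOT 0 = 1
g5 = A AND D = 0 AND 0 = 0
g6 = g5 OR C = 0 OR 0 = 0
g7 = g1 OR g6 = 0 OR 0 = 0
g8 = g4 XOR g7 = 1 XOR 0 = 1
So g8 = 1 as required.

A=0, B=1, C=0, D=0, E=1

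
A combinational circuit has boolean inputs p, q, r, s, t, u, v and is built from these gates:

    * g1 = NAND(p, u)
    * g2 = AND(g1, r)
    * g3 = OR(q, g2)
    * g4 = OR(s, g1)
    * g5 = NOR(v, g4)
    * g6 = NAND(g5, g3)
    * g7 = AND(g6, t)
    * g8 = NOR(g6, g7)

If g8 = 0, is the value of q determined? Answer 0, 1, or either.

either

Both values of q occur among assignments with g8 = 0:
  q=0: p=0, q=0, r=0, s=0, t=0, u=0, v=0
  q=1: p=0, q=1, r=0, s=0, t=0, u=0, v=0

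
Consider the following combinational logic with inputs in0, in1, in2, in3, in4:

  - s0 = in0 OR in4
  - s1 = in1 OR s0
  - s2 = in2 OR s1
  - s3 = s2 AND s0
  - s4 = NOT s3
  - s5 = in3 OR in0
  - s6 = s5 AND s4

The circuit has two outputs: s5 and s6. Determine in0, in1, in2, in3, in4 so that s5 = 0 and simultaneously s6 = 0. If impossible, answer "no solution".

in0=0, in1=0, in2=0, in3=0, in4=1

Check with in0=0, in1=0, in2=0, in3=0, in4=1:
s0 = in0 OR in4 = 0 OR 1 = 1
s1 = in1 OR s0 = 0 OR 1 = 1
s2 = in2 OR s1 = 0 OR 1 = 1
s3 = s2 AND s0 = 1 AND 1 = 1
s4 = NOT s3 = NOT 1 = 0
s5 = in3 OR in0 = 0 OR 0 = 0
s6 = s5 AND s4 = 0 AND 0 = 0
So s5 = 0 and s6 = 0.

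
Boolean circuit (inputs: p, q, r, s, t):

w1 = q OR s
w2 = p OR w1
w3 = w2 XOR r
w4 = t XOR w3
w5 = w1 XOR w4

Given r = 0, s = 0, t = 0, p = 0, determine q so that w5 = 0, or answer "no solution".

q=0

w5 = w1 XOR w4 must be 0, so w1 and w4 are equal.
Check with r = 0, s = 0, t = 0, p = 0 and q=0:
w1 = q OR s = 0 OR 0 = 0
w2 = p OR w1 = 0 OR 0 = 0
w3 = w2 XOR r = 0 XOR 0 = 0
w4 = t XOR w3 = 0 XOR 0 = 0
w5 = w1 XOR w4 = 0 XOR 0 = 0
So w5 = 0.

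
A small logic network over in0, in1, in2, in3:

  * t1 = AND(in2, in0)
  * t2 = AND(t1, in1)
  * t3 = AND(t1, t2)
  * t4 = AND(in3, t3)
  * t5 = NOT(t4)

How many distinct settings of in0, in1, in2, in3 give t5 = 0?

t5 = NOT(t4) must be 0, so t4 = 1.
t4 = AND(in3, t3) must be 1, so both in3 = 1 and t3 = 1.
Satisfying assignments:
  in0=1, in1=1, in2=1, in3=1

1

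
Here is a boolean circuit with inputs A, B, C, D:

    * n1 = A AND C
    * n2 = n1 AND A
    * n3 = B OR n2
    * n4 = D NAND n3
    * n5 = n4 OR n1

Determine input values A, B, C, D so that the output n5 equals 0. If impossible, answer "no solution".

Check with A=0 B=1 C=0 D=1:
n1 = A AND C = 0 AND 0 = 0
n2 = n1 AND A = 0 AND 0 = 0
n3 = B OR n2 = 1 OR 0 = 1
n4 = D NAND n3 = 1 NAND 1 = 0
n5 = n4 OR n1 = 0 OR 0 = 0
So n5 = 0 as required.

A=0 B=1 C=0 D=1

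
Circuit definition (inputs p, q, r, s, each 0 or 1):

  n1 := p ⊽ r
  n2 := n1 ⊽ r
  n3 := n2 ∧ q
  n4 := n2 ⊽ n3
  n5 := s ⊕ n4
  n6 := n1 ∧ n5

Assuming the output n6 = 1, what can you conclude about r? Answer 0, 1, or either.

0

n6 = n1 ∧ n5 must be 1, so both n1 = 1 and n5 = 1.
n1 = p ⊽ r must be 1, so both p = 0 and r = 0.
n5 = s ⊕ n4 must be 1, so s and n4 differ.
Every assignment with n6 = 1 has r = 0; there are 2 such assignment(s).
  p=0, q=0, r=0, s=0
  p=0, q=1, r=0, s=0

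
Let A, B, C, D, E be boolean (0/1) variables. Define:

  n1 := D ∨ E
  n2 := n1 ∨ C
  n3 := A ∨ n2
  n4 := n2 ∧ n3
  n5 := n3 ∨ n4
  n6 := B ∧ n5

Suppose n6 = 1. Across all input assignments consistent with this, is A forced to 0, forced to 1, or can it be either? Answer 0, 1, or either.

either

Both values of A occur among assignments with n6 = 1:
  A=0: A=0, B=1, C=0, D=0, E=1
  A=1: A=1, B=1, C=0, D=0, E=0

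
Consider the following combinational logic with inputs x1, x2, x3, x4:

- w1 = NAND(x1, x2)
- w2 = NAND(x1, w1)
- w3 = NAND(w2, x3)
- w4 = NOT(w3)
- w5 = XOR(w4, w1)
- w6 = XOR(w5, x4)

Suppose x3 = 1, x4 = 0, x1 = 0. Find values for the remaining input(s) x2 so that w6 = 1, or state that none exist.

With x3 = 1, x4 = 0, x1 = 0 fixed, none of the 2 settings of x2 give w6 = 1.
For example, with x2=1:
w1 = NAND(x1, x2) = NAND(0, 1) = 1
w2 = NAND(x1, w1) = NAND(0, 1) = 1
w3 = NAND(w2, x3) = NAND(1, 1) = 0
w4 = NOT(w3) = NOT 0 = 1
w5 = XOR(w4, w1) = XOR(1, 1) = 0
w6 = XOR(w5, x4) = XOR(0, 0) = 0
giving w6 = 0 ≠ 1.

no solution exists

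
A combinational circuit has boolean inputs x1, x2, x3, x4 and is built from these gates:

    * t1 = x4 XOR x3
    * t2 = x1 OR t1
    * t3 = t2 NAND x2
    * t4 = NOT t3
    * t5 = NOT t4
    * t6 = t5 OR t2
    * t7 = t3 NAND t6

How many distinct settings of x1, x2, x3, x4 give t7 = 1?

t7 = t3 NAND t6 must be 1, so at least one of t3, t6 is 0.
Enumerating the 16 input combinations, 6 give t7 = 1 and 10 give t7 = 0.

6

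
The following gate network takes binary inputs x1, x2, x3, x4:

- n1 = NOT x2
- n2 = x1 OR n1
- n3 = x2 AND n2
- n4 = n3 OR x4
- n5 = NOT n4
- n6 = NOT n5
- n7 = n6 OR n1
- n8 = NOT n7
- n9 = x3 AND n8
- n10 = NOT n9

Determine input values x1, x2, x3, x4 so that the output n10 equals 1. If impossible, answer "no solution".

x1=1, x2=1, x3=1, x4=0

n10 = NOT n9 must be 1, so n9 = 0.
n9 = x3 AND n8 must be 0, so at least one of x3, n8 is 0.
Check with x1=1, x2=1, x3=1, x4=0:
n1 = NOT x2 = NOT 1 = 0
n2 = x1 OR n1 = 1 OR 0 = 1
n3 = x2 AND n2 = 1 AND 1 = 1
n4 = n3 OR x4 = 1 OR 0 = 1
n5 = NOT n4 = NOT 1 = 0
n6 = NOT n5 = NOT 0 = 1
n7 = n6 OR n1 = 1 OR 0 = 1
n8 = NOT n7 = NOT 1 = 0
n9 = x3 AND n8 = 1 AND 0 = 0
n10 = NOT n9 = NOT 0 = 1
So n10 = 1 as required.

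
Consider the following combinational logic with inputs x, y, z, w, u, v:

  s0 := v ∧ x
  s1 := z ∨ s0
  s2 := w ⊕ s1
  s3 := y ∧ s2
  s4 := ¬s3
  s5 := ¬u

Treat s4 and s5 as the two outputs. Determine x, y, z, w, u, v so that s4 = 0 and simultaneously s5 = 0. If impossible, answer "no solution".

Check with x=0, y=1, z=1, w=0, u=1, v=1:
s0 = v ∧ x = 1 ∧ 0 = 0
s1 = z ∨ s0 = 1 ∨ 0 = 1
s2 = w ⊕ s1 = 0 ⊕ 1 = 1
s3 = y ∧ s2 = 1 ∧ 1 = 1
s4 = ¬s3 = ¬1 = 0
s5 = ¬u = ¬1 = 0
So s4 = 0 and s5 = 0.

x=0, y=1, z=1, w=0, u=1, v=1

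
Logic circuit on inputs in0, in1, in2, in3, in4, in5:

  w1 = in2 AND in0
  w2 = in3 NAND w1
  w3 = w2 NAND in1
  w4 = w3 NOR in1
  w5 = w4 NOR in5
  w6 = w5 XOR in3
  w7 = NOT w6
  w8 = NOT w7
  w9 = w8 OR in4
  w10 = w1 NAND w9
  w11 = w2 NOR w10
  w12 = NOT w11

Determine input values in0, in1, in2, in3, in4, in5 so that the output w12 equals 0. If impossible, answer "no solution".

w12 = NOT w11 must be 0, so w11 = 1.
w11 = w2 NOR w10 must be 1, so both w2 = 0 and w10 = 0.
w2 = in3 NAND w1 must be 0, so both in3 = 1 and w1 = 1.
Check with in0=1 in1=0 in2=1 in3=1 in4=0 in5=1:
w1 = in2 AND in0 = 1 AND 1 = 1
w2 = in3 NAND w1 = 1 NAND 1 = 0
w3 = w2 NAND in1 = 0 NAND 0 = 1
w4 = w3 NOR in1 = 1 NOR 0 = 0
w5 = w4 NOR in5 = 0 NOR 1 = 0
w6 = w5 XOR in3 = 0 XOR 1 = 1
w7 = NOT w6 = NOT 1 = 0
w8 = NOT w7 = NOT 0 = 1
w9 = w8 OR in4 = 1 OR 0 = 1
w10 = w1 NAND w9 = 1 NAND 1 = 0
w11 = w2 NOR w10 = 0 NOR 0 = 1
w12 = NOT w11 = NOT 1 = 0
So w12 = 0 as required.

in0=1 in1=0 in2=1 in3=1 in4=0 in5=1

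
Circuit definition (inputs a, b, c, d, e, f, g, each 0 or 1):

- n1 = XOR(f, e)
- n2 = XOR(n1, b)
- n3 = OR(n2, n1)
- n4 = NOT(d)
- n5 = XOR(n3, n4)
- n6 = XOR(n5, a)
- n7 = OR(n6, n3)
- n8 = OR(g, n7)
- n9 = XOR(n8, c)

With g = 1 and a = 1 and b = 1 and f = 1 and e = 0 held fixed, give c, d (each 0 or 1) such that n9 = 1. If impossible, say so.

c=0, d=1

n9 = XOR(n8, c) must be 1, so n8 and c differ.
Check with g = 1 and a = 1 and b = 1 and f = 1 and e = 0 and c=0, d=1:
n1 = XOR(f, e) = XOR(1, 0) = 1
n2 = XOR(n1, b) = XOR(1, 1) = 0
n3 = OR(n2, n1) = OR(0, 1) = 1
n4 = NOT(d) = NOT 1 = 0
n5 = XOR(n3, n4) = XOR(1, 0) = 1
n6 = XOR(n5, a) = XOR(1, 1) = 0
n7 = OR(n6, n3) = OR(0, 1) = 1
n8 = OR(g, n7) = OR(1, 1) = 1
n9 = XOR(n8, c) = XOR(1, 0) = 1
So n9 = 1.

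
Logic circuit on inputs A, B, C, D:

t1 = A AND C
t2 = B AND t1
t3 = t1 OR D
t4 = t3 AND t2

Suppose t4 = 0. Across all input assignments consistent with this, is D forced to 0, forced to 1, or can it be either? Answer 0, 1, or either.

Both values of D occur among assignments with t4 = 0:
  D=0: A=0, B=0, C=0, D=0
  D=1: A=0, B=0, C=0, D=1

either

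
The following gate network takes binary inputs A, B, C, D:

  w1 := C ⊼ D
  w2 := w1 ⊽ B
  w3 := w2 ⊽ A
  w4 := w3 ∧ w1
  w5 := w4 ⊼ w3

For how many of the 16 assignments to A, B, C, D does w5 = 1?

10

w5 = w4 ⊼ w3 must be 1, so at least one of w4, w3 is 0.
Enumerating the 16 input combinations, 10 give w5 = 1 and 6 give w5 = 0.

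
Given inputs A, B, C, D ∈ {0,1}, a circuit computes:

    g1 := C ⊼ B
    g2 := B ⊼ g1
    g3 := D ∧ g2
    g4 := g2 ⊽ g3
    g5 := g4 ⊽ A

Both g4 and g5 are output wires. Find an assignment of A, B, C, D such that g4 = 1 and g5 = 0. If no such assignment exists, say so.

Check with A=0 B=1 C=0 D=0:
g1 = C ⊼ B = 0 ⊼ 1 = 1
g2 = B ⊼ g1 = 1 ⊼ 1 = 0
g3 = D ∧ g2 = 0 ∧ 0 = 0
g4 = g2 ⊽ g3 = 0 ⊽ 0 = 1
g5 = g4 ⊽ A = 1 ⊽ 0 = 0
So g4 = 1 and g5 = 0.

A=0 B=1 C=0 D=0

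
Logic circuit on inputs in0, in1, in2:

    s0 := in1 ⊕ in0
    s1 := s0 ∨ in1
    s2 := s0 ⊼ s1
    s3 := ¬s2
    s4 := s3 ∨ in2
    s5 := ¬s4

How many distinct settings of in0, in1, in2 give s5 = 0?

6

s5 = ¬s4 must be 0, so s4 = 1.
s4 = s3 ∨ in2 must be 1, so at least one of s3, in2 is 1.
Satisfying assignments:
  in0=0, in1=0, in2=1
  in0=0, in1=1, in2=0
  in0=0, in1=1, in2=1
  in0=1, in1=0, in2=0
  in0=1, in1=0, in2=1
  in0=1, in1=1, in2=1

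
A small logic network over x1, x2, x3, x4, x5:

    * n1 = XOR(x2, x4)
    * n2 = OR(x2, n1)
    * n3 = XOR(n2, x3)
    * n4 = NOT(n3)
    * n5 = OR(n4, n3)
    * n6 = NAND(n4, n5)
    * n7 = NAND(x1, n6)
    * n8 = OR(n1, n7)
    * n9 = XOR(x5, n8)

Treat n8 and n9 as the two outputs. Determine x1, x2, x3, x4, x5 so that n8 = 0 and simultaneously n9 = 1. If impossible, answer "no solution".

x1=1, x2=1, x3=0, x4=1, x5=1

Check with x1=1, x2=1, x3=0, x4=1, x5=1:
n1 = XOR(x2, x4) = XOR(1, 1) = 0
n2 = OR(x2, n1) = OR(1, 0) = 1
n3 = XOR(n2, x3) = XOR(1, 0) = 1
n4 = NOT(n3) = NOT 1 = 0
n5 = OR(n4, n3) = OR(0, 1) = 1
n6 = NAND(n4, n5) = NAND(0, 1) = 1
n7 = NAND(x1, n6) = NAND(1, 1) = 0
n8 = OR(n1, n7) = OR(0, 0) = 0
n9 = XOR(x5, n8) = XOR(1, 0) = 1
So n8 = 0 and n9 = 1.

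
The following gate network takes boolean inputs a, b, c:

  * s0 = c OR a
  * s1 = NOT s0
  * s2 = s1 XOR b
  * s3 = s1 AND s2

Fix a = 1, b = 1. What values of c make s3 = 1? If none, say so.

With a = 1, b = 1 fixed, none of the 2 settings of c give s3 = 1.
For example, with c=1:
s0 = c OR a = 1 OR 1 = 1
s1 = NOT s0 = NOT 1 = 0
s2 = s1 XOR b = 0 XOR 1 = 1
s3 = s1 AND s2 = 0 AND 1 = 0
giving s3 = 0 ≠ 1.

no solution exists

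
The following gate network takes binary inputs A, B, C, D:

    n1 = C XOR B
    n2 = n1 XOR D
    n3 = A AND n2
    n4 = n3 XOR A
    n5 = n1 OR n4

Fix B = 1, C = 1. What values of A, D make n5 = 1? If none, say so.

A=1, D=0

n5 = n1 OR n4 must be 1, so at least one of n1, n4 is 1.
Check with B = 1, C = 1 and A=1, D=0:
n1 = C XOR B = 1 XOR 1 = 0
n2 = n1 XOR D = 0 XOR 0 = 0
n3 = A AND n2 = 1 AND 0 = 0
n4 = n3 XOR A = 0 XOR 1 = 1
n5 = n1 OR n4 = 0 OR 1 = 1
So n5 = 1.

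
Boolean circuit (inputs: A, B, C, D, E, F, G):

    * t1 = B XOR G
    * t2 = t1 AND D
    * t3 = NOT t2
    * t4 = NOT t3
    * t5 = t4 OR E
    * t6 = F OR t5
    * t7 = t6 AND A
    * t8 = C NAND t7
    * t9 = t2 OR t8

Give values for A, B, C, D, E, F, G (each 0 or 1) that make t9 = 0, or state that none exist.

A=1, B=1, C=1, D=0, E=0, F=1, G=0

Check with A=1, B=1, C=1, D=0, E=0, F=1, G=0:
t1 = B XOR G = 1 XOR 0 = 1
t2 = t1 AND D = 1 AND 0 = 0
t3 = NOT t2 = NOT 0 = 1
t4 = NOT t3 = NOT 1 = 0
t5 = t4 OR E = 0 OR 0 = 0
t6 = F OR t5 = 1 OR 0 = 1
t7 = t6 AND A = 1 AND 1 = 1
t8 = C NAND t7 = 1 NAND 1 = 0
t9 = t2 OR t8 = 0 OR 0 = 0
So t9 = 0 as required.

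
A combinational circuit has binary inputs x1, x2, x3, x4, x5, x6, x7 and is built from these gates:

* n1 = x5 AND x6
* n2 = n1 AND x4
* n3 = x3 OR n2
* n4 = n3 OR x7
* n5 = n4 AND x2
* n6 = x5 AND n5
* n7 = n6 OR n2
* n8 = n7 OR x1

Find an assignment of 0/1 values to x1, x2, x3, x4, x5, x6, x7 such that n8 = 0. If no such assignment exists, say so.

Check with x1=0, x2=0, x3=0, x4=0, x5=0, x6=1, x7=0:
n1 = x5 AND x6 = 0 AND 1 = 0
n2 = n1 AND x4 = 0 AND 0 = 0
n3 = x3 OR n2 = 0 OR 0 = 0
n4 = n3 OR x7 = 0 OR 0 = 0
n5 = n4 AND x2 = 0 AND 0 = 0
n6 = x5 AND n5 = 0 AND 0 = 0
n7 = n6 OR n2 = 0 OR 0 = 0
n8 = n7 OR x1 = 0 OR 0 = 0
So n8 = 0 as required.

x1=0, x2=0, x3=0, x4=0, x5=0, x6=1, x7=0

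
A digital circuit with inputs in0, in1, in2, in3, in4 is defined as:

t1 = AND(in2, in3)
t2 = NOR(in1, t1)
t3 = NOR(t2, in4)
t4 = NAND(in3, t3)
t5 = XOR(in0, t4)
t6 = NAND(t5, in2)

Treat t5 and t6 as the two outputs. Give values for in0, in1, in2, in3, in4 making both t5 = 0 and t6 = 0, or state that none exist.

Across all 32 input combinations, none give both t5 = 0 and t6 = 0.

no solution exists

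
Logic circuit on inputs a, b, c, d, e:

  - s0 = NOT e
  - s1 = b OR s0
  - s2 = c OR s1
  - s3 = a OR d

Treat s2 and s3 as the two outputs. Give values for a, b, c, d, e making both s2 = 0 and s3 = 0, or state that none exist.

Check with a=0, b=0, c=0, d=0, e=1:
s0 = NOT e = NOT 1 = 0
s1 = b OR s0 = 0 OR 0 = 0
s2 = c OR s1 = 0 OR 0 = 0
s3 = a OR d = 0 OR 0 = 0
So s2 = 0 and s3 = 0.

a=0, b=0, c=0, d=0, e=1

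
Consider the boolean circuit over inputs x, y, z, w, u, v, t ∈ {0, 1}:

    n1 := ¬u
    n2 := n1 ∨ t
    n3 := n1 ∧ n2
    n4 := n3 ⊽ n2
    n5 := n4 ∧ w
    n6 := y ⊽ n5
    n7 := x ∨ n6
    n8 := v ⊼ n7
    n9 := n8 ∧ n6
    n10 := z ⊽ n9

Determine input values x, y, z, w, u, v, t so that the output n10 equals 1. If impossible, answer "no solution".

Check with x=0, y=0, z=0, w=0, u=0, v=1, t=0:
n1 = ¬u = ¬0 = 1
n2 = n1 ∨ t = 1 ∨ 0 = 1
n3 = n1 ∧ n2 = 1 ∧ 1 = 1
n4 = n3 ⊽ n2 = 1 ⊽ 1 = 0
n5 = n4 ∧ w = 0 ∧ 0 = 0
n6 = y ⊽ n5 = 0 ⊽ 0 = 1
n7 = x ∨ n6 = 0 ∨ 1 = 1
n8 = v ⊼ n7 = 1 ⊼ 1 = 0
n9 = n8 ∧ n6 = 0 ∧ 1 = 0
n10 = z ⊽ n9 = 0 ⊽ 0 = 1
So n10 = 1 as required.

x=0, y=0, z=0, w=0, u=0, v=1, t=0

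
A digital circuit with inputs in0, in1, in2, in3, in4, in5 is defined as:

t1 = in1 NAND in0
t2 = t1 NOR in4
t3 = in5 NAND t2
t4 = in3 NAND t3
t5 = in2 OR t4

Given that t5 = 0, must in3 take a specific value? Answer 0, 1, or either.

1

t5 = in2 OR t4 must be 0, so both in2 = 0 and t4 = 0.
Every assignment with t5 = 0 has in3 = 1; there are 15 such assignment(s).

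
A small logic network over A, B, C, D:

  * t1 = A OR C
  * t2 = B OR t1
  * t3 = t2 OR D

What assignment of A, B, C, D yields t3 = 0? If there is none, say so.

t3 = t2 OR D must be 0, so both t2 = 0 and D = 0.
t2 = B OR t1 must be 0, so both B = 0 and t1 = 0.
Check with A=0, B=0, C=0, D=0:
t1 = A OR C = 0 OR 0 = 0
t2 = B OR t1 = 0 OR 0 = 0
t3 = t2 OR D = 0 OR 0 = 0
So t3 = 0 as required.

A=0, B=0, C=0, D=0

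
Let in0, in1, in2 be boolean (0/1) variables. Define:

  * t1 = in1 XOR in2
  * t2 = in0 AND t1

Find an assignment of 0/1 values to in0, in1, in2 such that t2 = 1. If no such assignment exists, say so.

in0=1 in1=1 in2=0

t2 = in0 AND t1 must be 1, so both in0 = 1 and t1 = 1.
Check with in0=1 in1=1 in2=0:
t1 = in1 XOR in2 = 1 XOR 0 = 1
t2 = in0 AND t1 = 1 AND 1 = 1
So t2 = 1 as required.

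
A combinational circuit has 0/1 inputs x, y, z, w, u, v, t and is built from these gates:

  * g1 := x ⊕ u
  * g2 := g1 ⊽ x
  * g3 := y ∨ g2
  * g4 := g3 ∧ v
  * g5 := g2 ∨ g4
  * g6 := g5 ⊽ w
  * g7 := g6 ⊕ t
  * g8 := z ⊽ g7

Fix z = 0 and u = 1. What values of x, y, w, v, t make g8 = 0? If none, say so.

x=1, y=0, w=0, v=0, t=0

Check with z = 0 and u = 1 and x=1, y=0, w=0, v=0, t=0:
g1 = x ⊕ u = 1 ⊕ 1 = 0
g2 = g1 ⊽ x = 0 ⊽ 1 = 0
g3 = y ∨ g2 = 0 ∨ 0 = 0
g4 = g3 ∧ v = 0 ∧ 0 = 0
g5 = g2 ∨ g4 = 0 ∨ 0 = 0
g6 = g5 ⊽ w = 0 ⊽ 0 = 1
g7 = g6 ⊕ t = 1 ⊕ 0 = 1
g8 = z ⊽ g7 = 0 ⊽ 1 = 0
So g8 = 0.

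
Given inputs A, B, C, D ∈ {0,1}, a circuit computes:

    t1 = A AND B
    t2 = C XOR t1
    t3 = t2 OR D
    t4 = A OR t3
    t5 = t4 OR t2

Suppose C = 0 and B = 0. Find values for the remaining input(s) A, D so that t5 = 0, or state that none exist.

t5 = t4 OR t2 must be 0, so both t4 = 0 and t2 = 0.
Check with C = 0 and B = 0 and A=0, D=0:
t1 = A AND B = 0 AND 0 = 0
t2 = C XOR t1 = 0 XOR 0 = 0
t3 = t2 OR D = 0 OR 0 = 0
t4 = A OR t3 = 0 OR 0 = 0
t5 = t4 OR t2 = 0 OR 0 = 0
So t5 = 0.

A=0, D=0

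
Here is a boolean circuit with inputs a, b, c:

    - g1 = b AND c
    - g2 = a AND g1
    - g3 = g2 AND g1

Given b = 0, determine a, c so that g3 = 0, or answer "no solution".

Check with b = 0 and a=0, c=1:
g1 = b AND c = 0 AND 1 = 0
g2 = a AND g1 = 0 AND 0 = 0
g3 = g2 AND g1 = 0 AND 0 = 0
So g3 = 0.

a=0 c=1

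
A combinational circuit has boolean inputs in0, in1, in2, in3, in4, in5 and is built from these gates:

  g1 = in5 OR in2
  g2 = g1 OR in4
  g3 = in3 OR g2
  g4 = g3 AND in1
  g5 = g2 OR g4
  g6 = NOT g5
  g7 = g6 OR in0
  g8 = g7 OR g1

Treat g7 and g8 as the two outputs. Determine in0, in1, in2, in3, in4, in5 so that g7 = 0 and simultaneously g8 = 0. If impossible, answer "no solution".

in0=0 in1=0 in2=0 in3=1 in4=1 in5=0

Check with in0=0 in1=0 in2=0 in3=1 in4=1 in5=0:
g1 = in5 OR in2 = 0 OR 0 = 0
g2 = g1 OR in4 = 0 OR 1 = 1
g3 = in3 OR g2 = 1 OR 1 = 1
g4 = g3 AND in1 = 1 AND 0 = 0
g5 = g2 OR g4 = 1 OR 0 = 1
g6 = NOT g5 = NOT 1 = 0
g7 = g6 OR in0 = 0 OR 0 = 0
g8 = g7 OR g1 = 0 OR 0 = 0
So g7 = 0 and g8 = 0.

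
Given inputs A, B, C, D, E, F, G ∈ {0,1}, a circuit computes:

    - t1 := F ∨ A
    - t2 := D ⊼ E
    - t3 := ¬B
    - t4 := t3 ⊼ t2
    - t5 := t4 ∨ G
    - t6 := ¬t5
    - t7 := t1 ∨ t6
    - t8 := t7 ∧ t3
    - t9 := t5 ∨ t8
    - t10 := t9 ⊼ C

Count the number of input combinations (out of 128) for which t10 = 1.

t10 = t9 ⊼ C must be 1, so at least one of t9, C is 0.
Enumerating the 128 input combinations, 64 give t10 = 1 and 64 give t10 = 0.

64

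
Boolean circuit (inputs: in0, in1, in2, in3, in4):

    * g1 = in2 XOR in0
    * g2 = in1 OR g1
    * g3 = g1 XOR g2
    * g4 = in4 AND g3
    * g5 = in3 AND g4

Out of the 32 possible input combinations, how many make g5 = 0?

30

g5 = in3 AND g4 must be 0, so at least one of in3, g4 is 0.
Enumerating the 32 input combinations, 30 give g5 = 0 and 2 give g5 = 1.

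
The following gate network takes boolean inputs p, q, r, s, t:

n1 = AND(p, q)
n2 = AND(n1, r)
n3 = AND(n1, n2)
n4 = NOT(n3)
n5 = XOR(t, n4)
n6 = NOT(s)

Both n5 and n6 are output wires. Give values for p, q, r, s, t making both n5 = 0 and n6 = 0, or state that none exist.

p=0 q=0 r=1 s=1 t=1

Check with p=0 q=0 r=1 s=1 t=1:
n1 = AND(p, q) = AND(0, 0) = 0
n2 = AND(n1, r) = AND(0, 1) = 0
n3 = AND(n1, n2) = AND(0, 0) = 0
n4 = NOT(n3) = NOT 0 = 1
n5 = XOR(t, n4) = XOR(1, 1) = 0
n6 = NOT(s) = NOT 1 = 0
So n5 = 0 and n6 = 0.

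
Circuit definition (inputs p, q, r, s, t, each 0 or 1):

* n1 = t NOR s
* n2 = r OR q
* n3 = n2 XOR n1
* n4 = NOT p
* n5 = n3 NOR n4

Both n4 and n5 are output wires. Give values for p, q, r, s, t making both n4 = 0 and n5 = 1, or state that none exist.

Check with p=1 q=0 r=1 s=0 t=0:
n1 = t NOR s = 0 NOR 0 = 1
n2 = r OR q = 1 OR 0 = 1
n3 = n2 XOR n1 = 1 XOR 1 = 0
n4 = NOT p = NOT 1 = 0
n5 = n3 NOR n4 = 0 NOR 0 = 1
So n4 = 0 and n5 = 1.

p=1 q=0 r=1 s=0 t=0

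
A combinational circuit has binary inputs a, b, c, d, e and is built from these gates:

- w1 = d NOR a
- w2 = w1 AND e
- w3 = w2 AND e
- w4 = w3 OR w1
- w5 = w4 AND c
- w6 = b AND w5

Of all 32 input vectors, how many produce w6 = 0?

30

w6 = b AND w5 must be 0, so at least one of b, w5 is 0.
Enumerating the 32 input combinations, 30 give w6 = 0 and 2 give w6 = 1.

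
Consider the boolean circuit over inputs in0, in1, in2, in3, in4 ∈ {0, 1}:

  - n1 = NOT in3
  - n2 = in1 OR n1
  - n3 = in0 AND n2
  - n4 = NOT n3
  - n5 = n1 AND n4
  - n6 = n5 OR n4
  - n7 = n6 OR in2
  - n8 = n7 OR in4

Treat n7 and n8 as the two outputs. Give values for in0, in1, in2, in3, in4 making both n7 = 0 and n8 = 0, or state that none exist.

Check with in0=1, in1=0, in2=0, in3=0, in4=0:
n1 = NOT in3 = NOT 0 = 1
n2 = in1 OR n1 = 0 OR 1 = 1
n3 = in0 AND n2 = 1 AND 1 = 1
n4 = NOT n3 = NOT 1 = 0
n5 = n1 AND n4 = 1 AND 0 = 0
n6 = n5 OR n4 = 0 OR 0 = 0
n7 = n6 OR in2 = 0 OR 0 = 0
n8 = n7 OR in4 = 0 OR 0 = 0
So n7 = 0 and n8 = 0.

in0=1, in1=0, in2=0, in3=0, in4=0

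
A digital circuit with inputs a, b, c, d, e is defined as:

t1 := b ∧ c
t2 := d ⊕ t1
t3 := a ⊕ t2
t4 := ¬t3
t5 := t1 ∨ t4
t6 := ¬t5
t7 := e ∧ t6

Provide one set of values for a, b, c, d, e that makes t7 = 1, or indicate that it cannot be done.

a=0, b=0, c=0, d=1, e=1

t7 = e ∧ t6 must be 1, so both e = 1 and t6 = 1.
Check with a=0, b=0, c=0, d=1, e=1:
t1 = b ∧ c = 0 ∧ 0 = 0
t2 = d ⊕ t1 = 1 ⊕ 0 = 1
t3 = a ⊕ t2 = 0 ⊕ 1 = 1
t4 = ¬t3 = ¬1 = 0
t5 = t1 ∨ t4 = 0 ∨ 0 = 0
t6 = ¬t5 = ¬0 = 1
t7 = e ∧ t6 = 1 ∧ 1 = 1
So t7 = 1 as required.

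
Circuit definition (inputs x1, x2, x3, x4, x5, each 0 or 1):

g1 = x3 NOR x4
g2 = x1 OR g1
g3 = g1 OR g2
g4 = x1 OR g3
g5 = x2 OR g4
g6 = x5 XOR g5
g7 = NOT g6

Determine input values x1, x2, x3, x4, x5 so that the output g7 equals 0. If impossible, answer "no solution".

x1=0 x2=1 x3=0 x4=0 x5=0

Check with x1=0 x2=1 x3=0 x4=0 x5=0:
g1 = x3 NOR x4 = 0 NOR 0 = 1
g2 = x1 OR g1 = 0 OR 1 = 1
g3 = g1 OR g2 = 1 OR 1 = 1
g4 = x1 OR g3 = 0 OR 1 = 1
g5 = x2 OR g4 = 1 OR 1 = 1
g6 = x5 XOR g5 = 0 XOR 1 = 1
g7 = NOT g6 = NOT 1 = 0
So g7 = 0 as required.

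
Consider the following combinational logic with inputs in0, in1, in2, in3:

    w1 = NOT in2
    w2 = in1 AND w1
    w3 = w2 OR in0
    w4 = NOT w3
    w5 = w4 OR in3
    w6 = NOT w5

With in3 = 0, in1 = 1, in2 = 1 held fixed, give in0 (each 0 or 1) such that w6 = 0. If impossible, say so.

in0=0

w6 = NOT w5 must be 0, so w5 = 1.
w5 = w4 OR in3 must be 1, so at least one of w4, in3 is 1.
Check with in3 = 0, in1 = 1, in2 = 1 and in0=0:
w1 = NOT in2 = NOT 1 = 0
w2 = in1 AND w1 = 1 AND 0 = 0
w3 = w2 OR in0 = 0 OR 0 = 0
w4 = NOT w3 = NOT 0 = 1
w5 = w4 OR in3 = 1 OR 0 = 1
w6 = NOT w5 = NOT 1 = 0
So w6 = 0.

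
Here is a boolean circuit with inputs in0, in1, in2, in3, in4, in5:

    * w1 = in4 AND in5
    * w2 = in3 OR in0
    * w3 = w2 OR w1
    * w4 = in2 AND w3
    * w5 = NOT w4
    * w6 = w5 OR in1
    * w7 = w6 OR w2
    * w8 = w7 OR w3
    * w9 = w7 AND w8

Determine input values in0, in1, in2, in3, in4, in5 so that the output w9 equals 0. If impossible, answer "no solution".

in0=0, in1=0, in2=1, in3=0, in4=1, in5=1

w9 = w7 AND w8 must be 0, so at least one of w7, w8 is 0.
Check with in0=0, in1=0, in2=1, in3=0, in4=1, in5=1:
w1 = in4 AND in5 = 1 AND 1 = 1
w2 = in3 OR in0 = 0 OR 0 = 0
w3 = w2 OR w1 = 0 OR 1 = 1
w4 = in2 AND w3 = 1 AND 1 = 1
w5 = NOT w4 = NOT 1 = 0
w6 = w5 OR in1 = 0 OR 0 = 0
w7 = w6 OR w2 = 0 OR 0 = 0
w8 = w7 OR w3 = 0 OR 1 = 1
w9 = w7 AND w8 = 0 AND 1 = 0
So w9 = 0 as required.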